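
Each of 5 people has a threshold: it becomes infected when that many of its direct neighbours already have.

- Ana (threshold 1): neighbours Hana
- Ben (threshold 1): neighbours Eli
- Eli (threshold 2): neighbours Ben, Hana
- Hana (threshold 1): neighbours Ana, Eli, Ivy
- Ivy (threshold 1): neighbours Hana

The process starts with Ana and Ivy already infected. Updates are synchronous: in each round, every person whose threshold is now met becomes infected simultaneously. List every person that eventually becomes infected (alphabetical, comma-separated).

Ana, Hana, Ivy

Round 1 — Ana, Ivy become infected (initial).
Round 2 — checking thresholds:
  Hana: 2 of 3 neighbours ≥ 1, becomes infected.
Round 3 — no new infections; cascade stops.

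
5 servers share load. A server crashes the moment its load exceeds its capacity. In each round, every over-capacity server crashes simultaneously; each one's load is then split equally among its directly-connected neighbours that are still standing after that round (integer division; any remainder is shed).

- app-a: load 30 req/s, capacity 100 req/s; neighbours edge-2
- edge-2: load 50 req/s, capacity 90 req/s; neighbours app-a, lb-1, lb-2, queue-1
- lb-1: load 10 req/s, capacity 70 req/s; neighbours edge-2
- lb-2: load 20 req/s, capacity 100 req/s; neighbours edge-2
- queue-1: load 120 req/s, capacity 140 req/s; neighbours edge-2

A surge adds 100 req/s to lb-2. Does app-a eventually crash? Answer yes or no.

no

Round 1 — lb-2 at 120 > 100. lb-2 crashes.
  lb-2 sheds 120 req/s to edge-2: 120 each.
    edge-2: 50+120 = 170 > 90
Round 2 — edge-2 crashes.
  edge-2 sheds 170 req/s to app-a, lb-1, queue-1: 56 each (2 lost).
    app-a: 30+56 = 86 ≤ 100
    lb-1: 10+56 = 66 ≤ 70
    queue-1: 120+56 = 176 > 140
Round 3 — queue-1 crashes.
  queue-1 sheds 176 req/s: no online neighbours, lost.
No further crashes.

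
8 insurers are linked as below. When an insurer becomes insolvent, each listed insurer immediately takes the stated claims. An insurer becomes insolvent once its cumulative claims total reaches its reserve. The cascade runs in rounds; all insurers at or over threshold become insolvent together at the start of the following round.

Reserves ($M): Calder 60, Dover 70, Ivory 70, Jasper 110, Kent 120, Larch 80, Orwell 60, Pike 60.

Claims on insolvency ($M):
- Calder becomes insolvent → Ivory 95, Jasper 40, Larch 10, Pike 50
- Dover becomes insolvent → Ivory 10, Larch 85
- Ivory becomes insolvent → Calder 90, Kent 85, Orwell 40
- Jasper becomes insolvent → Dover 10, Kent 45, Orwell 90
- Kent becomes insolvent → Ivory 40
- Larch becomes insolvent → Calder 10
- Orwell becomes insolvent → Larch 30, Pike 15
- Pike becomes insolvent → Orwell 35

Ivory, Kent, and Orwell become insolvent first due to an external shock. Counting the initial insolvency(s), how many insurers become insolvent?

5

Round 1 — Ivory, Kent, Orwell become insolvent (initial).
  Calder: +90 → 90 ≥ 60
  Larch: +30 → 30 < 80
  Pike: +15 → 15 < 60
Round 2 — Calder becomes insolvent.
  Jasper: +40 → 40 < 110
  Larch: +10 → 40 < 80
  Pike: +50 → 65 ≥ 60
Round 3 — Pike becomes insolvent.
No further insolvencies.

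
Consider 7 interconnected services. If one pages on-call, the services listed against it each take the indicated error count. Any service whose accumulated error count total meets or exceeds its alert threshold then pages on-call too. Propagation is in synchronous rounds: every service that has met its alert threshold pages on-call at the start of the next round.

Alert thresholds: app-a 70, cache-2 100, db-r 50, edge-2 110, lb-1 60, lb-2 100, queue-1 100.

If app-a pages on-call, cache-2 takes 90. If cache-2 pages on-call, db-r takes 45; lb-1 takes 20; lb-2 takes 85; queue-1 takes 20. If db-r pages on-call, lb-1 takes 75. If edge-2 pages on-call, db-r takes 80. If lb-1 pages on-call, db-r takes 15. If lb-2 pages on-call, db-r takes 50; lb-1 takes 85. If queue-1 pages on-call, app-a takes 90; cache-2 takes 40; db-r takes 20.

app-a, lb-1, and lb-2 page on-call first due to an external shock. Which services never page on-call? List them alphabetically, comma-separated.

cache-2, edge-2, queue-1

Round 1 — app-a, lb-1, lb-2 page on-call (initial).
  cache-2: +90 → 90 < 100
  db-r: +15+50 → 65 ≥ 50
Round 2 — db-r pages on-call.
No further pages.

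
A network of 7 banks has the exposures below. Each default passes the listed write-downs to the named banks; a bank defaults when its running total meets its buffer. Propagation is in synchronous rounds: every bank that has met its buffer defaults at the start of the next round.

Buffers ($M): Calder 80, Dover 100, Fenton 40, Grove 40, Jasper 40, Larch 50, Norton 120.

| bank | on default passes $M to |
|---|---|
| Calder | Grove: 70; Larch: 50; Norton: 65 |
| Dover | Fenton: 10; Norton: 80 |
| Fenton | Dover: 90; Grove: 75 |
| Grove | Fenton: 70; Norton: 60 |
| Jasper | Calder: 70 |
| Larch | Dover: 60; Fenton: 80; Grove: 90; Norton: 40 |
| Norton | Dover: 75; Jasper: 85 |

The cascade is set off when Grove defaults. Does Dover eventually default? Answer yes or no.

Round 1 — Grove defaults (initial).
  Fenton: +70 → 70 ≥ 40
  Norton: +60 → 60 < 120
Round 2 — Fenton defaults.
  Dover: +90 → 90 < 100
No further defaults.

no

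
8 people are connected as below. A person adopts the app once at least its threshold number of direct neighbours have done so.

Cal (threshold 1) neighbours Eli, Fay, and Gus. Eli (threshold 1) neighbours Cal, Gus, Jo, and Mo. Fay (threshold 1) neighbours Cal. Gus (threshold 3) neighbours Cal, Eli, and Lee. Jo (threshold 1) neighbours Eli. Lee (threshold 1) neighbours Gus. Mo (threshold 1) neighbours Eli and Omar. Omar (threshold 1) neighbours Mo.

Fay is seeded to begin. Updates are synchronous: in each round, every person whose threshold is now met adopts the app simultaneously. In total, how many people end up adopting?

6

Round 1 — Fay adopts the app (initial).
Round 2 — checking thresholds:
  Cal: 1 of 3 neighbours ≥ 1, adopts the app.
Round 3 — checking thresholds:
  Eli: 1 of 4 neighbours ≥ 1, adopts the app.
  Gus: 1 of 3 neighbours < 3, holds.
Round 4 — checking thresholds:
  Gus: 2 of 3 neighbours < 3, holds.
  Jo: 1 of 1 neighbours ≥ 1, adopts the app.
  Mo: 1 of 2 neighbours ≥ 1, adopts the app.
Round 5 — checking thresholds:
  Gus: 2 of 3 neighbours < 3, holds.
  Omar: 1 of 1 neighbours ≥ 1, adopts the app.
Round 6 — no new adoptions; cascade stops.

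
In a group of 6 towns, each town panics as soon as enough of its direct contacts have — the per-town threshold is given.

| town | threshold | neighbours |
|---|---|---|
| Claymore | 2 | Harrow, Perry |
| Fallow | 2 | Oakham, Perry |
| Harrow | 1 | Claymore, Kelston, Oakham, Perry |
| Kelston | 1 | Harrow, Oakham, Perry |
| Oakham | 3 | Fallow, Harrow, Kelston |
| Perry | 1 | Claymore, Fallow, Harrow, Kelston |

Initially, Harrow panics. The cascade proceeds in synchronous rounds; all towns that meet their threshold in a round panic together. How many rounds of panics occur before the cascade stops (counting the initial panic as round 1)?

3

Round 1 — Harrow panics (initial).
Round 2 — checking thresholds:
  Claymore: 1 of 2 neighbours < 2, below threshold.
  Kelston: 1 of 3 neighbours ≥ 1, panics.
  Oakham: 1 of 3 neighbours < 3, below threshold.
  Perry: 1 of 4 neighbours ≥ 1, panics.
Round 3 — checking thresholds:
  Claymore: 2 of 2 neighbours ≥ 2, panics.
  Fallow: 1 of 2 neighbours < 2, below threshold.
  Oakham: 2 of 3 neighbours < 3, below threshold.
Round 4 — no new panics; cascade stops.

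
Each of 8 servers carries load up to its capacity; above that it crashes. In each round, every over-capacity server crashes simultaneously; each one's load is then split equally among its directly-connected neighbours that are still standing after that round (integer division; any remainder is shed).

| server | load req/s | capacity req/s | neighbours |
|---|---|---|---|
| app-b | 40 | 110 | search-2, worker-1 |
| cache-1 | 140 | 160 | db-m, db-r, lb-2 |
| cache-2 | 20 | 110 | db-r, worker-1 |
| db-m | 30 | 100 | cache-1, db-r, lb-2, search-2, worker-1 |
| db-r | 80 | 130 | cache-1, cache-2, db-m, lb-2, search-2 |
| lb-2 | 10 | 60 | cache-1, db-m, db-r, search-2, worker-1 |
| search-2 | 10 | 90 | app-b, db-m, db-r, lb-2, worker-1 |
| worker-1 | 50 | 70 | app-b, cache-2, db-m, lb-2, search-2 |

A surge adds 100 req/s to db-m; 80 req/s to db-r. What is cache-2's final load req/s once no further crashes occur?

Round 1 — db-m at 130 > 100; db-r at 160 > 130. db-m, db-r crash.
  db-m sheds 130 req/s to cache-1, lb-2, search-2, worker-1: 32 each (2 lost).
    cache-1: 140+32 = 172 > 160
    lb-2: 10+32 = 42 ≤ 60
    search-2: 10+32 = 42 ≤ 90
    worker-1: 50+32 = 82 > 70
  db-r sheds 160 req/s to cache-1, cache-2, lb-2, search-2: 40 each.
    cache-1: 172+40 = 212 > 160
    cache-2: 20+40 = 60 ≤ 110
    lb-2: 42+40 = 82 > 60
    search-2: 42+40 = 82 ≤ 90
Round 2 — cache-1, lb-2, worker-1 crash.
  cache-1 sheds 212 req/s: no online neighbours, lost.
  lb-2 sheds 82 req/s to search-2: 82 each.
    search-2: 82+82 = 164 > 90
  worker-1 sheds 82 req/s to app-b, cache-2, search-2: 27 each (1 lost).
    app-b: 40+27 = 67 ≤ 110
    cache-2: 60+27 = 87 ≤ 110
    search-2: 164+27 = 191 > 90
Round 3 — search-2 crashes.
  search-2 sheds 191 req/s to app-b: 191 each.
    app-b: 67+191 = 258 > 110
Round 4 — app-b crashes.
  app-b sheds 258 req/s: no online neighbours, lost.
No further crashes.

87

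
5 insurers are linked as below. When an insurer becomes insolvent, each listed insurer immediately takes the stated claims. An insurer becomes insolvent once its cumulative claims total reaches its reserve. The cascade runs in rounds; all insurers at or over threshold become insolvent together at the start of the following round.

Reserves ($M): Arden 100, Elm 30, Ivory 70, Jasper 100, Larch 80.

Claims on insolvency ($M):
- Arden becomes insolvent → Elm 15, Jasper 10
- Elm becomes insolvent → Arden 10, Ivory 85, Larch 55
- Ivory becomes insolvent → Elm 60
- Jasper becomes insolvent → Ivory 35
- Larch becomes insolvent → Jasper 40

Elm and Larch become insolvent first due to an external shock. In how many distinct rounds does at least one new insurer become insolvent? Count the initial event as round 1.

2

Round 1 — Elm, Larch become insolvent (initial).
  Arden: +10 → 10 < 100
  Ivory: +85 → 85 ≥ 70
  Jasper: +40 → 40 < 100
Round 2 — Ivory becomes insolvent.
No further insolvencies.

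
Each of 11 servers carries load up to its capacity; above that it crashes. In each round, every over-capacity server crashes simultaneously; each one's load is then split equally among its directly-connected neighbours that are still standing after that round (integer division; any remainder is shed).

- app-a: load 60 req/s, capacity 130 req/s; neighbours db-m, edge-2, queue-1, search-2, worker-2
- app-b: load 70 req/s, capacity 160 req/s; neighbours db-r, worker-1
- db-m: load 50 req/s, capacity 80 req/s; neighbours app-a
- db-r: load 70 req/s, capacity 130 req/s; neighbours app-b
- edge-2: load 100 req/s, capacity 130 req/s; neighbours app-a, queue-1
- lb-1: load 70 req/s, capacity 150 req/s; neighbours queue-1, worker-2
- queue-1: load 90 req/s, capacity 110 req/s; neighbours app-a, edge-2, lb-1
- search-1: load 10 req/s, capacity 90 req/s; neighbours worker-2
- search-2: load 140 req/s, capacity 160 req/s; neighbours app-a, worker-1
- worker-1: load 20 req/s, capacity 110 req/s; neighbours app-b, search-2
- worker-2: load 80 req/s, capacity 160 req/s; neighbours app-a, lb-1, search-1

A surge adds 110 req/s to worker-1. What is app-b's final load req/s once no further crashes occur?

135

Round 1 — worker-1 at 130 > 110. worker-1 crashes.
  worker-1 sheds 130 req/s to app-b, search-2: 65 each.
    app-b: 70+65 = 135 ≤ 160
    search-2: 140+65 = 205 > 160
Round 2 — search-2 crashes.
  search-2 sheds 205 req/s to app-a: 205 each.
    app-a: 60+205 = 265 > 130
Round 3 — app-a crashes.
  app-a sheds 265 req/s to db-m, edge-2, queue-1, worker-2: 66 each (1 lost).
    db-m: 50+66 = 116 > 80
    edge-2: 100+66 = 166 > 130
    queue-1: 90+66 = 156 > 110
    worker-2: 80+66 = 146 ≤ 160
Round 4 — db-m, edge-2, queue-1 crash.
  db-m sheds 116 req/s: no online neighbours, lost.
  edge-2 sheds 166 req/s: no online neighbours, lost.
  queue-1 sheds 156 req/s to lb-1: 156 each.
    lb-1: 70+156 = 226 > 150
Round 5 — lb-1 crashes.
  lb-1 sheds 226 req/s to worker-2: 226 each.
    worker-2: 146+226 = 372 > 160
Round 6 — worker-2 crashes.
  worker-2 sheds 372 req/s to search-1: 372 each.
    search-1: 10+372 = 382 > 90
Round 7 — search-1 crashes.
  search-1 sheds 382 req/s: no online neighbours, lost.
No further crashes.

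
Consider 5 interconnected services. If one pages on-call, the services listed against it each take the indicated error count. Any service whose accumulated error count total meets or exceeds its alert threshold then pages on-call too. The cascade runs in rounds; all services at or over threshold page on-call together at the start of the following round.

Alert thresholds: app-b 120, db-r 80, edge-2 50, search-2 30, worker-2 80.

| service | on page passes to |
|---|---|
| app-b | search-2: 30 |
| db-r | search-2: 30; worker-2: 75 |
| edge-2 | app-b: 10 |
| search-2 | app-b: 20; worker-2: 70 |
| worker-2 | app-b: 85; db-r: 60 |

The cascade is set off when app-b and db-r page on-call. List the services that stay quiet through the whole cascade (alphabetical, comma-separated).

Round 1 — app-b, db-r page on-call (initial).
  search-2: +30+30 → 60 ≥ 30
  worker-2: +75 → 75 < 80
Round 2 — search-2 pages on-call.
  worker-2: +70 → 145 ≥ 80
Round 3 — worker-2 pages on-call.
No further pages.

edge-2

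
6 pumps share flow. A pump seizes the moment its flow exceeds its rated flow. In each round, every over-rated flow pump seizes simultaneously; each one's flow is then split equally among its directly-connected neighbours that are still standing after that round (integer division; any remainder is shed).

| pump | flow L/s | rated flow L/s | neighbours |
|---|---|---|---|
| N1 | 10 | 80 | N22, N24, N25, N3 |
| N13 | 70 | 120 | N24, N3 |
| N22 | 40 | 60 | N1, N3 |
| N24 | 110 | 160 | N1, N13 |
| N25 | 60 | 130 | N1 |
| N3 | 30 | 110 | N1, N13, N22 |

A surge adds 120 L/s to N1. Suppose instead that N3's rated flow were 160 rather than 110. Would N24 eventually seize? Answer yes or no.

no

With N3's rated flow at 160:
Round 1 — N1 at 130 > 80. N1 seizes.
  N1 sheds 130 L/s to N22, N24, N25, N3: 32 each (2 lost).
    N22: 40+32 = 72 > 60
    N24: 110+32 = 142 ≤ 160
    N25: 60+32 = 92 ≤ 130
    N3: 30+32 = 62 ≤ 160
Round 2 — N22 seizes.
  N22 sheds 72 L/s to N3: 72 each.
    N3: 62+72 = 134 ≤ 160
No further seizures.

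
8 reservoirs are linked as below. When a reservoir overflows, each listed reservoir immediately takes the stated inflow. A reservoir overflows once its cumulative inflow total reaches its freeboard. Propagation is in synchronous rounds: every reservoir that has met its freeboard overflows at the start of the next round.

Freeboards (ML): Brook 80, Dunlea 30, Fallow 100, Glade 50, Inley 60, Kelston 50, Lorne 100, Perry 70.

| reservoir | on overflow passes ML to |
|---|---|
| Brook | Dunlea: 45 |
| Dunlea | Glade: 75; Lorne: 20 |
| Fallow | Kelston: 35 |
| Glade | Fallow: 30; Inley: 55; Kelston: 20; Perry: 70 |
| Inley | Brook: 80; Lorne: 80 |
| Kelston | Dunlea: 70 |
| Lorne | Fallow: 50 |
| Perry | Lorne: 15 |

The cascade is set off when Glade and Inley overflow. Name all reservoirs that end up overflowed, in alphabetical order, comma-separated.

Brook, Dunlea, Glade, Inley, Lorne, Perry

Round 1 — Glade, Inley overflow (initial).
  Brook: +80 → 80 ≥ 80
  Fallow: +30 → 30 < 100
  Kelston: +20 → 20 < 50
  Lorne: +80 → 80 < 100
  Perry: +70 → 70 ≥ 70
Round 2 — Brook, Perry overflow.
  Dunlea: +45 → 45 ≥ 30
  Lorne: +15 → 95 < 100
Round 3 — Dunlea overflows.
  Lorne: +20 → 115 ≥ 100
Round 4 — Lorne overflows.
  Fallow: +50 → 80 < 100
No further overflows.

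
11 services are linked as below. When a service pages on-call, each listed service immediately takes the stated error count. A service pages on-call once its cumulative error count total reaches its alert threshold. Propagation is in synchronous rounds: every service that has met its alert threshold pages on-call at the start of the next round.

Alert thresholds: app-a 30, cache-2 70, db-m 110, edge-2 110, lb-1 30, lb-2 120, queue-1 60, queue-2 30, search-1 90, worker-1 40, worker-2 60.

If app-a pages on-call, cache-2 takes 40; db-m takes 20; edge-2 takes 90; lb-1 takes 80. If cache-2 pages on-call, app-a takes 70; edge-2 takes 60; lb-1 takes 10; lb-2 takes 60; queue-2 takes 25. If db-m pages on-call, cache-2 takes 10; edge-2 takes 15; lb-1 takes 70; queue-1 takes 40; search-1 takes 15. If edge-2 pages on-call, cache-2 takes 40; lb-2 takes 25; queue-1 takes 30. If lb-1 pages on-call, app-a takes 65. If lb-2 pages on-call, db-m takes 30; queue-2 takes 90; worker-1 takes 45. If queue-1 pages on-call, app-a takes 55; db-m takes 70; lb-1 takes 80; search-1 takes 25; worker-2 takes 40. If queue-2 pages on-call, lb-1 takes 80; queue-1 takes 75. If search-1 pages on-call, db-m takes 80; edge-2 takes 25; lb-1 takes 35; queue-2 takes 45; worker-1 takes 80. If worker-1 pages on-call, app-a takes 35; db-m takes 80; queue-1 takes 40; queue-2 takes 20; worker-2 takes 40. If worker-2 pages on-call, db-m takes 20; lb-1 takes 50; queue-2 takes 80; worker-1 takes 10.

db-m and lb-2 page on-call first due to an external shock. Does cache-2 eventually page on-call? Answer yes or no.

Round 1 — db-m, lb-2 page on-call (initial).
  cache-2: +10 → 10 < 70
  edge-2: +15 → 15 < 110
  lb-1: +70 → 70 ≥ 30
  queue-1: +40 → 40 < 60
  queue-2: +90 → 90 ≥ 30
  search-1: +15 → 15 < 90
  worker-1: +45 → 45 ≥ 40
Round 2 — lb-1, queue-2, worker-1 page on-call.
  app-a: +65+35 → 100 ≥ 30
  queue-1: +75+40 → 155 ≥ 60
  worker-2: +40 → 40 < 60
Round 3 — app-a, queue-1 page on-call.
  cache-2: +40 → 50 < 70
  edge-2: +90 → 105 < 110
  search-1: +25 → 40 < 90
  worker-2: +40 → 80 ≥ 60
Round 4 — worker-2 pages on-call.
No further pages.

no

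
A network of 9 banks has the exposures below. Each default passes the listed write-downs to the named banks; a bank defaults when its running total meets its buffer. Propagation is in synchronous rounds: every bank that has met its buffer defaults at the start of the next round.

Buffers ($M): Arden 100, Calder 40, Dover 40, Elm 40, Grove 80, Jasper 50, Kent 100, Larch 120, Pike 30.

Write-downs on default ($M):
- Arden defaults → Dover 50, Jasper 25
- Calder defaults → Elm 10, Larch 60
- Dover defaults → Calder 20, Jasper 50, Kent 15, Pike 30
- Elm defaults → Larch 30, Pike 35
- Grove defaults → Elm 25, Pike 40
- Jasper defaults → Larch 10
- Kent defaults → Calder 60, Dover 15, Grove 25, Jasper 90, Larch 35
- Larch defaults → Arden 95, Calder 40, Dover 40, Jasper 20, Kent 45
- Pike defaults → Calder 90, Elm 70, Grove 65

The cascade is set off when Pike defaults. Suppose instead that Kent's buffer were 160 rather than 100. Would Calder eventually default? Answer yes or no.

With Kent's buffer at 160:
Round 1 — Pike defaults (initial).
  Calder: +90 → 90 ≥ 40
  Elm: +70 → 70 ≥ 40
  Grove: +65 → 65 < 80
Round 2 — Calder, Elm default.
  Larch: +60+30 → 90 < 120
No further defaults.

yes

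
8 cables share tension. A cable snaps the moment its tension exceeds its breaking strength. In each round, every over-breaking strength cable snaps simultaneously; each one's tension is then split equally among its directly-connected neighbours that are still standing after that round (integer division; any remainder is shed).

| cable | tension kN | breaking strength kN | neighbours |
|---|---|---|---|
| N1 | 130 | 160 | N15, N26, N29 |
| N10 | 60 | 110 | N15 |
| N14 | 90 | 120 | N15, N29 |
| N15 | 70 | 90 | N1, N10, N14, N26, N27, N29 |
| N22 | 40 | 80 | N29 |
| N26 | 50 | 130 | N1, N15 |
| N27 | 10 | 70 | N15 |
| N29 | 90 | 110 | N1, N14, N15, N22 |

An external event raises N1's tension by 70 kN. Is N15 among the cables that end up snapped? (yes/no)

Round 1 — N1 at 200 > 160. N1 snaps.
  N1 sheds 200 kN to N15, N26, N29: 66 each (2 lost).
    N15: 70+66 = 136 > 90
    N26: 50+66 = 116 ≤ 130
    N29: 90+66 = 156 > 110
Round 2 — N15, N29 snap.
  N15 sheds 136 kN to N10, N14, N26, N27: 34 each.
    N10: 60+34 = 94 ≤ 110
    N14: 90+34 = 124 > 120
    N26: 116+34 = 150 > 130
    N27: 10+34 = 44 ≤ 70
  N29 sheds 156 kN to N14, N22: 78 each.
    N14: 124+78 = 202 > 120
    N22: 40+78 = 118 > 80
Round 3 — N14, N22, N26 snap.
  N14 sheds 202 kN: no online neighbours, lost.
  N22 sheds 118 kN: no online neighbours, lost.
  N26 sheds 150 kN: no online neighbours, lost.
No further breaks.

yes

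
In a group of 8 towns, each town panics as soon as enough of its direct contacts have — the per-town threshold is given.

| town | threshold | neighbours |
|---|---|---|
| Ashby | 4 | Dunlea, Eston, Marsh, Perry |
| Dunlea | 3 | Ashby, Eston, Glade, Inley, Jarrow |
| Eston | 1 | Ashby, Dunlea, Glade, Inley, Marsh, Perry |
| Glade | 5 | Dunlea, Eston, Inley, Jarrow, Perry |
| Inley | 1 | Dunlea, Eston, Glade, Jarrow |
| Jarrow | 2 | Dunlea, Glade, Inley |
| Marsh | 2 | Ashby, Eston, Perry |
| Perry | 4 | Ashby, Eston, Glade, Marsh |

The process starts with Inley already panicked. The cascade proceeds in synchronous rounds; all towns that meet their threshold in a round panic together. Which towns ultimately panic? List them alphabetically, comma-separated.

Eston, Inley

Round 1 — Inley panics (initial).
Round 2 — checking thresholds:
  Dunlea: 1 of 5 neighbours < 3, below threshold.
  Eston: 1 of 6 neighbours ≥ 1, panics.
  Glade: 1 of 5 neighbours < 5, below threshold.
  Jarrow: 1 of 3 neighbours < 2, below threshold.
Round 3 — no new panics; cascade stops.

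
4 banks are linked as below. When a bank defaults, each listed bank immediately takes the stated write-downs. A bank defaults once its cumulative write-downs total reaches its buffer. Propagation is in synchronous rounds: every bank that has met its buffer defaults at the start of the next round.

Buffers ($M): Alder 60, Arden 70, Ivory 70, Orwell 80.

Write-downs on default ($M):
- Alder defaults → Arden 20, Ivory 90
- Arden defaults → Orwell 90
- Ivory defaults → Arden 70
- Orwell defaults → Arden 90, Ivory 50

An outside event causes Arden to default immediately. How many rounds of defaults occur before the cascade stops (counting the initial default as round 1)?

Round 1 — Arden defaults (initial).
  Orwell: +90 → 90 ≥ 80
Round 2 — Orwell defaults.
  Ivory: +50 → 50 < 70
No further defaults.

2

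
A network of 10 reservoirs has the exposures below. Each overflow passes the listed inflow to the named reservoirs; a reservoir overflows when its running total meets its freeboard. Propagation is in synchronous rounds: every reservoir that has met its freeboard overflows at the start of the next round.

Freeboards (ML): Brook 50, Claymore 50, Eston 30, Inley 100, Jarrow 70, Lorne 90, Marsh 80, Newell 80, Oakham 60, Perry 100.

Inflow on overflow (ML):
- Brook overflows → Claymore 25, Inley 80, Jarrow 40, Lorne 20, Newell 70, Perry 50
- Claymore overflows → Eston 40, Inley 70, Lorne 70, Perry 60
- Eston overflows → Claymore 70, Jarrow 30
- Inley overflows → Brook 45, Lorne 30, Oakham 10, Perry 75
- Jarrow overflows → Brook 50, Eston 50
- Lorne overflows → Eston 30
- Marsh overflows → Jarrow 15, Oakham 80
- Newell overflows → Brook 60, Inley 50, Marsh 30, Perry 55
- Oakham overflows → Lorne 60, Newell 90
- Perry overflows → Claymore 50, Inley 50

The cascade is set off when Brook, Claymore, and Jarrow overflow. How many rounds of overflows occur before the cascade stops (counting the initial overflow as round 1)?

2

Round 1 — Brook, Claymore, Jarrow overflow (initial).
  Eston: +40+50 → 90 ≥ 30
  Inley: +80+70 → 150 ≥ 100
  Lorne: +20+70 → 90 ≥ 90
  Newell: +70 → 70 < 80
  Perry: +50+60 → 110 ≥ 100
Round 2 — Eston, Inley, Lorne, Perry overflow.
  Oakham: +10 → 10 < 60
No further overflows.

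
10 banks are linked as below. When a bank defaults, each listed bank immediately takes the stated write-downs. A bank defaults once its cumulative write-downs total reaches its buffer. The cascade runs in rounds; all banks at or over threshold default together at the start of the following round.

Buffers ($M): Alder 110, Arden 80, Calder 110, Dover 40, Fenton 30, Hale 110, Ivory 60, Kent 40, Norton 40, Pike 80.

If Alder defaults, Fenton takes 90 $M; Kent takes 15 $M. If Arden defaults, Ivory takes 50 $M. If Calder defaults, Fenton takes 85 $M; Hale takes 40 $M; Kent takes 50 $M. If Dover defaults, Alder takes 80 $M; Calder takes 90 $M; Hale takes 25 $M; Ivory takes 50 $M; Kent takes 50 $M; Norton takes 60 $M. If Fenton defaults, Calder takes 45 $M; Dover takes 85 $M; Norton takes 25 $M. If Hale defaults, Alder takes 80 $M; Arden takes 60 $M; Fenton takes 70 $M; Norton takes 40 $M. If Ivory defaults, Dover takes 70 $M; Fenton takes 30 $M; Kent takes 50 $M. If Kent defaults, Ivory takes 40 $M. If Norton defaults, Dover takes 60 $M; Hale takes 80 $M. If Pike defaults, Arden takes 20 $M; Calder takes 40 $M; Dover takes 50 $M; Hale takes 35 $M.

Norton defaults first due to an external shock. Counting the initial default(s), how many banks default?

Round 1 — Norton defaults (initial).
  Dover: +60 → 60 ≥ 40
  Hale: +80 → 80 < 110
Round 2 — Dover defaults.
  Alder: +80 → 80 < 110
  Calder: +90 → 90 < 110
  Hale: +25 → 105 < 110
  Ivory: +50 → 50 < 60
  Kent: +50 → 50 ≥ 40
Round 3 — Kent defaults.
  Ivory: +40 → 90 ≥ 60
Round 4 — Ivory defaults.
  Fenton: +30 → 30 ≥ 30
Round 5 — Fenton defaults.
  Calder: +45 → 135 ≥ 110
Round 6 — Calder defaults.
  Hale: +40 → 145 ≥ 110
Round 7 — Hale defaults.
  Alder: +80 → 160 ≥ 110
  Arden: +60 → 60 < 80
Round 8 — Alder defaults.
No further defaults.

8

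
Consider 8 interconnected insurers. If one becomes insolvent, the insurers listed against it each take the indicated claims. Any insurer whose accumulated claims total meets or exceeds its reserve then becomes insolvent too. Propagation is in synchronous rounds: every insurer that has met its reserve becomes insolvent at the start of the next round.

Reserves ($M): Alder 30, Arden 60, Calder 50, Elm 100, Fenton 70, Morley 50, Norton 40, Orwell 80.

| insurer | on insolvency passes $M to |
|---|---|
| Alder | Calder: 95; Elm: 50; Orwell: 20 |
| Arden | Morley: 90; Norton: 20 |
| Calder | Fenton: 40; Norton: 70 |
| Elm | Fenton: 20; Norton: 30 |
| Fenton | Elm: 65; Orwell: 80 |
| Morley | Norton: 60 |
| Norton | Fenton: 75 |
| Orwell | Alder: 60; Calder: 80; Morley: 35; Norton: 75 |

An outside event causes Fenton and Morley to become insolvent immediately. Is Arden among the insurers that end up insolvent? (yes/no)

Round 1 — Fenton, Morley become insolvent (initial).
  Elm: +65 → 65 < 100
  Norton: +60 → 60 ≥ 40
  Orwell: +80 → 80 ≥ 80
Round 2 — Norton, Orwell become insolvent.
  Alder: +60 → 60 ≥ 30
  Calder: +80 → 80 ≥ 50
Round 3 — Alder, Calder become insolvent.
  Elm: +50 → 115 ≥ 100
Round 4 — Elm becomes insolvent.
No further insolvencies.

no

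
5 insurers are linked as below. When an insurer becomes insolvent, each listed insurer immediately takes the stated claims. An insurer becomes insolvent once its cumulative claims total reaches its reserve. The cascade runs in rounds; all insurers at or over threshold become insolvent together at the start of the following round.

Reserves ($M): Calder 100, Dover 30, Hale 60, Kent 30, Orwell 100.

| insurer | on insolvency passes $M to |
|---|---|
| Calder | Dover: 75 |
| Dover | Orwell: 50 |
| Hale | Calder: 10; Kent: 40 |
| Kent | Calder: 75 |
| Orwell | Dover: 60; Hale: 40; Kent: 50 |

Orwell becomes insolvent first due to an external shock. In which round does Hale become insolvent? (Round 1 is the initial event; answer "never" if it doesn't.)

never

Round 1 — Orwell becomes insolvent (initial).
  Dover: +60 → 60 ≥ 30
  Hale: +40 → 40 < 60
  Kent: +50 → 50 ≥ 30
Round 2 — Dover, Kent become insolvent.
  Calder: +75 → 75 < 100
No further insolvencies.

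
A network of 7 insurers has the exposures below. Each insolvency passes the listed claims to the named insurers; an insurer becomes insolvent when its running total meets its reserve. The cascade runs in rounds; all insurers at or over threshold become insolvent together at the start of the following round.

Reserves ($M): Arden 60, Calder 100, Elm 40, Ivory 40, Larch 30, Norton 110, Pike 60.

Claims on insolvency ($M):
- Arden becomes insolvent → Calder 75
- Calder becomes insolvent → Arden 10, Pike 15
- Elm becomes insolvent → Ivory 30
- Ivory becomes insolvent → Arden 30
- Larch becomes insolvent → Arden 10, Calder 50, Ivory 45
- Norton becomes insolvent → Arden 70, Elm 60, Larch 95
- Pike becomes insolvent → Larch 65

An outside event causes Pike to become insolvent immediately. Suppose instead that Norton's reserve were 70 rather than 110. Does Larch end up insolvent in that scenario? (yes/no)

With Norton's reserve at 70:
Round 1 — Pike becomes insolvent (initial).
  Larch: +65 → 65 ≥ 30
Round 2 — Larch becomes insolvent.
  Arden: +10 → 10 < 60
  Calder: +50 → 50 < 100
  Ivory: +45 → 45 ≥ 40
Round 3 — Ivory becomes insolvent.
  Arden: +30 → 40 < 60
No further insolvencies.

yes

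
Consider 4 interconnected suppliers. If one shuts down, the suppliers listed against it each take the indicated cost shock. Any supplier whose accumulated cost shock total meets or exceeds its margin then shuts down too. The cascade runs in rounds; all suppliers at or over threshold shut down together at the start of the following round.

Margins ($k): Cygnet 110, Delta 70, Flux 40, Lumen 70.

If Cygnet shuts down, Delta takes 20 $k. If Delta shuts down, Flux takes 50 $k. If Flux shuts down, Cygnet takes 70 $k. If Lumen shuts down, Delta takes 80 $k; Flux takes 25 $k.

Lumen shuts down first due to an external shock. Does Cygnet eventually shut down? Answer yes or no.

no

Round 1 — Lumen shuts down (initial).
  Delta: +80 → 80 ≥ 70
  Flux: +25 → 25 < 40
Round 2 — Delta shuts down.
  Flux: +50 → 75 ≥ 40
Round 3 — Flux shuts down.
  Cygnet: +70 → 70 < 110
No further shutdowns.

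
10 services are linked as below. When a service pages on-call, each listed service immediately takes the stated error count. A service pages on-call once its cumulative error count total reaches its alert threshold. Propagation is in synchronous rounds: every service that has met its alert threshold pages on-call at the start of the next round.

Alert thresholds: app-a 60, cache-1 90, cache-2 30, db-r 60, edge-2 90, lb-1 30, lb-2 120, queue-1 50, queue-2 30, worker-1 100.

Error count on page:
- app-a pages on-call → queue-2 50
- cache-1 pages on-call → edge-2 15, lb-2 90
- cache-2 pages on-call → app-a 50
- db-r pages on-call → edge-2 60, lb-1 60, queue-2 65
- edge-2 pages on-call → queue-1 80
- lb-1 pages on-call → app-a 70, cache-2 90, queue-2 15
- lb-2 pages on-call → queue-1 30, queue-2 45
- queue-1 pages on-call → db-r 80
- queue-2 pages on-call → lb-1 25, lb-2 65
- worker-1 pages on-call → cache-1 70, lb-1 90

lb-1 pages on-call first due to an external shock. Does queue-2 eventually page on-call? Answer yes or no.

Round 1 — lb-1 pages on-call (initial).
  app-a: +70 → 70 ≥ 60
  cache-2: +90 → 90 ≥ 30
  queue-2: +15 → 15 < 30
Round 2 — app-a, cache-2 page on-call.
  queue-2: +50 → 65 ≥ 30
Round 3 — queue-2 pages on-call.
  lb-2: +65 → 65 < 120
No further pages.

yes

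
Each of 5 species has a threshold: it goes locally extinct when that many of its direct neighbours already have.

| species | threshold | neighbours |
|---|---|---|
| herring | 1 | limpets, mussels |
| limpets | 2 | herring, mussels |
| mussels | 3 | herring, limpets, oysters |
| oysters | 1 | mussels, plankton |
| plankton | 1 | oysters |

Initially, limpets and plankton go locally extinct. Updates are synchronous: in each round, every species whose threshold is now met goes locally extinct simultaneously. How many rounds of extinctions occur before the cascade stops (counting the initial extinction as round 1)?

Round 1 — limpets, plankton go locally extinct (initial).
Round 2 — checking thresholds:
  herring: 1 of 2 neighbours ≥ 1, goes locally extinct.
  mussels: 1 of 3 neighbours < 3, not yet.
  oysters: 1 of 2 neighbours ≥ 1, goes locally extinct.
Round 3 — checking thresholds:
  mussels: 3 of 3 neighbours ≥ 3, goes locally extinct.
Round 4 — no new extinctions; cascade stops.

3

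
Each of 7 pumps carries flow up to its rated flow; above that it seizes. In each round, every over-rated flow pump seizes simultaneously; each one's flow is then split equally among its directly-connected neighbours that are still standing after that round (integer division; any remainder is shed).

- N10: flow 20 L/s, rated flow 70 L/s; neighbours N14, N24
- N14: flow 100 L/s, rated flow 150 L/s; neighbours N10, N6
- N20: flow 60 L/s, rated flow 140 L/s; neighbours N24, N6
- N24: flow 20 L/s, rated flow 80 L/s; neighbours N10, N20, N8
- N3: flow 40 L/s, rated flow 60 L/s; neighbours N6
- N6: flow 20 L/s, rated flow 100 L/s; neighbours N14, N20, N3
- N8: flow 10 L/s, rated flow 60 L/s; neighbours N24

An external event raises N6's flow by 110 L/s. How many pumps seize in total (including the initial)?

Round 1 — N6 at 130 > 100. N6 seizes.
  N6 sheds 130 L/s to N14, N20, N3: 43 each (1 lost).
    N14: 100+43 = 143 ≤ 150
    N20: 60+43 = 103 ≤ 140
    N3: 40+43 = 83 > 60
Round 2 — N3 seizes.
  N3 sheds 83 L/s: no online neighbours, lost.
No further seizures.

2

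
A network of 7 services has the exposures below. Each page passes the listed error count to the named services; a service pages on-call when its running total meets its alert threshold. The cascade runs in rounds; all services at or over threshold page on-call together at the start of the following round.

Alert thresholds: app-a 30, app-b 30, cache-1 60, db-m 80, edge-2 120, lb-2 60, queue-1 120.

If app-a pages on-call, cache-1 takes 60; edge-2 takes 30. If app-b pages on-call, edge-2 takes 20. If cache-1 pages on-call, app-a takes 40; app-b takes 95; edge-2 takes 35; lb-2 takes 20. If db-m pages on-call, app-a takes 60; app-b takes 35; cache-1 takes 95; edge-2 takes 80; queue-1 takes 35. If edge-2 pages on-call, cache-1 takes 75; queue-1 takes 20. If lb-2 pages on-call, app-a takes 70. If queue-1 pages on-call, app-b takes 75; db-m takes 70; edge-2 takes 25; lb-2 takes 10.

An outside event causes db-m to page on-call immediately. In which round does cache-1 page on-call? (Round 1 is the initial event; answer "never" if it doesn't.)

Round 1 — db-m pages on-call (initial).
  app-a: +60 → 60 ≥ 30
  app-b: +35 → 35 ≥ 30
  cache-1: +95 → 95 ≥ 60
  edge-2: +80 → 80 < 120
  queue-1: +35 → 35 < 120
Round 2 — app-a, app-b, cache-1 page on-call.
  edge-2: +30+20+35 → 165 ≥ 120
  lb-2: +20 → 20 < 60
Round 3 — edge-2 pages on-call.
  queue-1: +20 → 55 < 120
No further pages.

2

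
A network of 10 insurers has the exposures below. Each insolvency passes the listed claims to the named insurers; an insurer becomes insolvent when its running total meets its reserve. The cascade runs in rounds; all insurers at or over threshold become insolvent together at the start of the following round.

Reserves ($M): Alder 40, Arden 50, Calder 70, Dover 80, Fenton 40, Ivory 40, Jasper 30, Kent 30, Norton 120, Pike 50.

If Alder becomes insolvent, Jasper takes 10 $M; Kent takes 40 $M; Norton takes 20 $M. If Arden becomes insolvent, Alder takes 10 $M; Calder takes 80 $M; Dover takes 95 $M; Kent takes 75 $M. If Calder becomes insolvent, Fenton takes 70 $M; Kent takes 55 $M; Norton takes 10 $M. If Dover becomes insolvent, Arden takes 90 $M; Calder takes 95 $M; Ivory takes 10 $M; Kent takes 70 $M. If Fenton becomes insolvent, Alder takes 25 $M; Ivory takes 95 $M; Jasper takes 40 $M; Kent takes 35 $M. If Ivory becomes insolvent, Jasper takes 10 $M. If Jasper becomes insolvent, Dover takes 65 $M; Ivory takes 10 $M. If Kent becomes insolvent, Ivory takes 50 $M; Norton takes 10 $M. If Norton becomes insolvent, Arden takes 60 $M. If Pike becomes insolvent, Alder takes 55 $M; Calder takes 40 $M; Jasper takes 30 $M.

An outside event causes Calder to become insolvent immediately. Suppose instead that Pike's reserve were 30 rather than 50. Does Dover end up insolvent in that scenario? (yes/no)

no

With Pike's reserve at 30:
Round 1 — Calder becomes insolvent (initial).
  Fenton: +70 → 70 ≥ 40
  Kent: +55 → 55 ≥ 30
  Norton: +10 → 10 < 120
Round 2 — Fenton, Kent become insolvent.
  Alder: +25 → 25 < 40
  Ivory: +95+50 → 145 ≥ 40
  Jasper: +40 → 40 ≥ 30
  Norton: +10 → 20 < 120
Round 3 — Ivory, Jasper become insolvent.
  Dover: +65 → 65 < 80
No further insolvencies.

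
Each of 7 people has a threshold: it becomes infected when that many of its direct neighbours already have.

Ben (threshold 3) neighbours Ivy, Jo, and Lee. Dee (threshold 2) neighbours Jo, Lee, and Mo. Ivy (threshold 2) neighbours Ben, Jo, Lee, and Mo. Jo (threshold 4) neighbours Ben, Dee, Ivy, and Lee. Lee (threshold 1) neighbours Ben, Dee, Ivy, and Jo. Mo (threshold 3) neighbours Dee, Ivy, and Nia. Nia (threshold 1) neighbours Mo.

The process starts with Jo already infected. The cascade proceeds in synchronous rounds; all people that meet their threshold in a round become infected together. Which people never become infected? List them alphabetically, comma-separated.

Mo, Nia

Round 1 — Jo becomes infected (initial).
Round 2 — checking thresholds:
  Ben: 1 of 3 neighbours < 3, holds.
  Dee: 1 of 3 neighbours < 2, holds.
  Ivy: 1 of 4 neighbours < 2, holds.
  Lee: 1 of 4 neighbours ≥ 1, becomes infected.
Round 3 — checking thresholds:
  Ben: 2 of 3 neighbours < 3, holds.
  Dee: 2 of 3 neighbours ≥ 2, becomes infected.
  Ivy: 2 of 4 neighbours ≥ 2, becomes infected.
Round 4 — checking thresholds:
  Ben: 3 of 3 neighbours ≥ 3, becomes infected.
  Mo: 2 of 3 neighbours < 3, holds.
Round 5 — no new infections; cascade stops.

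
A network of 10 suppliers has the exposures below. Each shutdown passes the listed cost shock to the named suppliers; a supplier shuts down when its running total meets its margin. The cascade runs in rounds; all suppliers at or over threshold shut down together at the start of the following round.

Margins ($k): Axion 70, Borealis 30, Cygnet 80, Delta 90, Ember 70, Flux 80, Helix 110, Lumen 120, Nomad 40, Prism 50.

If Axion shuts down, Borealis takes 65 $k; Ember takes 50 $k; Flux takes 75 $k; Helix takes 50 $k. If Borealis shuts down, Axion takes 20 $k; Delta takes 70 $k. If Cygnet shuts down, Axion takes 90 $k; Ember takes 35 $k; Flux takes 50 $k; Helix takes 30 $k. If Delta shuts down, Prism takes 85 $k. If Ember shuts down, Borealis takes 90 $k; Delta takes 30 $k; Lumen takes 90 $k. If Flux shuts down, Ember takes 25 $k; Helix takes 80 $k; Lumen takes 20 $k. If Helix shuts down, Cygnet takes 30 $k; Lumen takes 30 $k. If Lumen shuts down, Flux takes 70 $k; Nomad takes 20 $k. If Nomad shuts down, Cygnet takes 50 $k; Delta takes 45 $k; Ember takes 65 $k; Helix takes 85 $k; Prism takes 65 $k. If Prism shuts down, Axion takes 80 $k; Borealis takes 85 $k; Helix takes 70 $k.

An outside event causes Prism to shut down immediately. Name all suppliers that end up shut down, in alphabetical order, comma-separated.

Round 1 — Prism shuts down (initial).
  Axion: +80 → 80 ≥ 70
  Borealis: +85 → 85 ≥ 30
  Helix: +70 → 70 < 110
Round 2 — Axion, Borealis shut down.
  Delta: +70 → 70 < 90
  Ember: +50 → 50 < 70
  Flux: +75 → 75 < 80
  Helix: +50 → 120 ≥ 110
Round 3 — Helix shuts down.
  Cygnet: +30 → 30 < 80
  Lumen: +30 → 30 < 120
No further shutdowns.

Axion, Borealis, Helix, Prism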